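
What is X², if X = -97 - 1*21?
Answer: 13924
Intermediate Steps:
X = -118 (X = -97 - 21 = -118)
X² = (-118)² = 13924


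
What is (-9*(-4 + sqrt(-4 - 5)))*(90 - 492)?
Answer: -14472 + 10854*I ≈ -14472.0 + 10854.0*I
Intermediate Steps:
(-9*(-4 + sqrt(-4 - 5)))*(90 - 492) = -9*(-4 + sqrt(-9))*(-402) = -9*(-4 + 3*I)*(-402) = (36 - 27*I)*(-402) = -14472 + 10854*I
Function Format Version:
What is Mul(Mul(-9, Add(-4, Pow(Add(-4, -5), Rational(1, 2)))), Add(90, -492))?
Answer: Add(-14472, Mul(10854, I)) ≈ Add(-14472., Mul(10854., I))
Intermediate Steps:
Mul(Mul(-9, Add(-4, Pow(Add(-4, -5), Rational(1, 2)))), Add(90, -492)) = Mul(Mul(-9, Add(-4, Pow(-9, Rational(1, 2)))), -402) = Mul(Mul(-9, Add(-4, Mul(3, I))), -402) = Mul(Add(36, Mul(-27, I)), -402) = Add(-14472, Mul(10854, I))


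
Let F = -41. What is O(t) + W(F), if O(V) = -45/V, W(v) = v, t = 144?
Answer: -661/16 ≈ -41.313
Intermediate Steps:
O(t) + W(F) = -45/144 - 41 = -45*1/144 - 41 = -5/16 - 41 = -661/16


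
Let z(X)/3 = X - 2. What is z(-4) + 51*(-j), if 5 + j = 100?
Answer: -4863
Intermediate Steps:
j = 95 (j = -5 + 100 = 95)
z(X) = -6 + 3*X (z(X) = 3*(X - 2) = 3*(-2 + X) = -6 + 3*X)
z(-4) + 51*(-j) = (-6 + 3*(-4)) + 51*(-1*95) = (-6 - 12) + 51*(-95) = -18 - 4845 = -4863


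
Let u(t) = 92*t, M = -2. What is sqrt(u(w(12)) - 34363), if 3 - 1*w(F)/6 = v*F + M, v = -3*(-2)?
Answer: I*sqrt(71347) ≈ 267.11*I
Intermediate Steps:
v = 6
w(F) = 30 - 36*F (w(F) = 18 - 6*(6*F - 2) = 18 - 6*(-2 + 6*F) = 18 + (12 - 36*F) = 30 - 36*F)
sqrt(u(w(12)) - 34363) = sqrt(92*(30 - 36*12) - 34363) = sqrt(92*(30 - 432) - 34363) = sqrt(92*(-402) - 34363) = sqrt(-36984 - 34363) = sqrt(-71347) = I*sqrt(71347)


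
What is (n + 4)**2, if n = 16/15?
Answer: 5776/225 ≈ 25.671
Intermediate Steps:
n = 16/15 (n = 16*(1/15) = 16/15 ≈ 1.0667)
(n + 4)**2 = (16/15 + 4)**2 = (76/15)**2 = 5776/225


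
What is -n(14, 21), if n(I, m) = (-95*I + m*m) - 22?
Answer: 911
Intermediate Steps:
n(I, m) = -22 + m**2 - 95*I (n(I, m) = (-95*I + m**2) - 22 = (m**2 - 95*I) - 22 = -22 + m**2 - 95*I)
-n(14, 21) = -(-22 + 21**2 - 95*14) = -(-22 + 441 - 1330) = -1*(-911) = 911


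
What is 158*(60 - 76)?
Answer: -2528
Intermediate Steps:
158*(60 - 76) = 158*(-16) = -2528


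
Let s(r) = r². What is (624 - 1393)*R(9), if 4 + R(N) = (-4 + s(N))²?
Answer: -4556325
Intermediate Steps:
R(N) = -4 + (-4 + N²)²
(624 - 1393)*R(9) = (624 - 1393)*(-4 + (-4 + 9²)²) = -769*(-4 + (-4 + 81)²) = -769*(-4 + 77²) = -769*(-4 + 5929) = -769*5925 = -4556325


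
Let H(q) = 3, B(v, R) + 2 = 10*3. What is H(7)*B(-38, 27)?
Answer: 84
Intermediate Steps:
B(v, R) = 28 (B(v, R) = -2 + 10*3 = -2 + 30 = 28)
H(7)*B(-38, 27) = 3*28 = 84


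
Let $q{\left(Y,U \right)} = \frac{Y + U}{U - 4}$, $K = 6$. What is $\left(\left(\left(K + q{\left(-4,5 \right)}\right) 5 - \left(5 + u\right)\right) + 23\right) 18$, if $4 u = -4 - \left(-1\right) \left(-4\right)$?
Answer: $990$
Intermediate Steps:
$u = -2$ ($u = \frac{-4 - \left(-1\right) \left(-4\right)}{4} = \frac{-4 - 4}{4} = \frac{1}{4} \left(-8\right) = -2$)
$q{\left(Y,U \right)} = \frac{U + Y}{-4 + U}$
$\left(\left(\left(K + q{\left(-4,5 \right)}\right) 5 - \left(5 + u\right)\right) + 23\right) 18 = \left(\left(\left(6 + \frac{5 - 4}{-4 + 5}\right) 5 - 3\right) + 23\right) 18 = \left(\left(\left(6 + 1^{-1} \cdot 1\right) 5 + \left(-5 + 2\right)\right) + 23\right) 18 = \left(\left(\left(6 + 1 \cdot 1\right) 5 - 3\right) + 23\right) 18 = \left(\left(\left(6 + 1\right) 5 - 3\right) + 23\right) 18 = \left(\left(7 \cdot 5 - 3\right) + 23\right) 18 = \left(\left(35 - 3\right) + 23\right) 18 = \left(32 + 23\right) 18 = 55 \cdot 18 = 990$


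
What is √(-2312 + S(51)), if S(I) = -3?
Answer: I*√2315 ≈ 48.114*I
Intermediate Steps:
√(-2312 + S(51)) = √(-2312 - 3) = √(-2315) = I*√2315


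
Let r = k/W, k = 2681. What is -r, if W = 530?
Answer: -2681/530 ≈ -5.0585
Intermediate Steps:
r = 2681/530 ≈ 5.0585
-r = -1*2681/530 = -2681/530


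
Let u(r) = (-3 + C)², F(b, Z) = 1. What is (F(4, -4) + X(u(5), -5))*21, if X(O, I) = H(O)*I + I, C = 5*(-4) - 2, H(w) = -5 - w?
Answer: 66066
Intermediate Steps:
C = -22 (C = -20 - 2 = -22)
u(r) = 625 (u(r) = (-3 - 22)² = (-25)² = 625)
X(O, I) = I + I*(-5 - O) (X(O, I) = (-5 - O)*I + I = I*(-5 - O) + I = I + I*(-5 - O))
(F(4, -4) + X(u(5), -5))*21 = (1 - 1*(-5)*(4 + 625))*21 = (1 - 1*(-5)*629)*21 = (1 + 3145)*21 = 3146*21 = 66066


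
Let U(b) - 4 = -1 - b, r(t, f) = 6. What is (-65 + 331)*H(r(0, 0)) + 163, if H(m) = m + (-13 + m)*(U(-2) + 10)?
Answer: -26171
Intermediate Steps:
U(b) = 3 - b (U(b) = 4 + (-1 - b) = 3 - b)
H(m) = -195 + 16*m (H(m) = m + (-13 + m)*((3 - 1*(-2)) + 10) = m + (-13 + m)*((3 + 2) + 10) = m + (-13 + m)*(5 + 10) = m + (-13 + m)*15 = m + (-195 + 15*m) = -195 + 16*m)
(-65 + 331)*H(r(0, 0)) + 163 = (-65 + 331)*(-195 + 16*6) + 163 = 266*(-195 + 96) + 163 = 266*(-99) + 163 = -26334 + 163 = -26171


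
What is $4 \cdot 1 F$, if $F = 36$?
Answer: $144$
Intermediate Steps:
$4 \cdot 1 F = 4 \cdot 1 \cdot 36 = 4 \cdot 36 = 144$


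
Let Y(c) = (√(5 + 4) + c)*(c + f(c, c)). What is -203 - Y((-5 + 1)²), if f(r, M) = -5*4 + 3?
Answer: -184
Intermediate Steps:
f(r, M) = -17 (f(r, M) = -20 + 3 = -17)
Y(c) = (-17 + c)*(3 + c) (Y(c) = (√(5 + 4) + c)*(c - 17) = (√9 + c)*(-17 + c) = (3 + c)*(-17 + c) = (-17 + c)*(3 + c))
-203 - Y((-5 + 1)²) = -203 - (-51 + ((-5 + 1)²)² - 14*(-5 + 1)²) = -203 - (-51 + ((-4)²)² - 14*(-4)²) = -203 - (-51 + 16² - 14*16) = -203 - (-51 + 256 - 224) = -203 - 1*(-19) = -203 + 19 = -184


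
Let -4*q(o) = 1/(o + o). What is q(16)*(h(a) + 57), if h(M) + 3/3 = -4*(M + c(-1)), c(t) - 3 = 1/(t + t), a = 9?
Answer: -5/64 ≈ -0.078125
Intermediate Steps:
c(t) = 3 + 1/(2*t) (c(t) = 3 + 1/(t + t) = 3 + 1/(2*t))
q(o) = -1/(8*o) (q(o) = -1/(4*(o + o)) = -1/(2*o)/4 = -1/(8*o))
h(M) = -11 - 4*M (h(M) = -1 - 4*(M + (3 + (½)/(-1))) = -1 - 4*(M + (3 + (½)*(-1))) = -1 - 4*(M + (3 - ½)) = -1 - 4*(M + 5/2) = -1 - 4*(5/2 + M) = -1 + (-10 - 4*M) = -11 - 4*M)
q(16)*(h(a) + 57) = (-⅛/16)*((-11 - 4*9) + 57) = (-⅛*1/16)*((-11 - 36) + 57) = -(-47 + 57)/128 = -1/128*10 = -5/64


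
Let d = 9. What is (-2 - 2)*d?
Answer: -36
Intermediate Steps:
(-2 - 2)*d = (-2 - 2)*9 = -4*9 = -36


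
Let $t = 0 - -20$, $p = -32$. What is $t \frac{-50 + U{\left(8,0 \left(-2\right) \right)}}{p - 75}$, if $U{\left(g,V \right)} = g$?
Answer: $\frac{840}{107} \approx 7.8505$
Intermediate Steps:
$t = 20$ ($t = 0 + 20 = 20$)
$t \frac{-50 + U{\left(8,0 \left(-2\right) \right)}}{p - 75} = 20 \frac{-50 + 8}{-32 - 75} = 20 \left(- \frac{42}{-107}\right) = 20 \left(\left(-42\right) \left(- \frac{1}{107}\right)\right) = 20 \cdot \frac{42}{107} = \frac{840}{107}$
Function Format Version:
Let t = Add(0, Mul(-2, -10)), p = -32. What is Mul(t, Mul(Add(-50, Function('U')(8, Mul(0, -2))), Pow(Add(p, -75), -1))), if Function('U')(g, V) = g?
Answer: Rational(840, 107) ≈ 7.8505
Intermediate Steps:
t = 20 (t = Add(0, 20) = 20)
Mul(t, Mul(Add(-50, Function('U')(8, Mul(0, -2))), Pow(Add(p, -75), -1))) = Mul(20, Mul(Add(-50, 8), Pow(Add(-32, -75), -1))) = Mul(20, Mul(-42, Pow(-107, -1))) = Mul(20, Mul(-42, Rational(-1, 107))) = Mul(20, Rational(42, 107)) = Rational(840, 107)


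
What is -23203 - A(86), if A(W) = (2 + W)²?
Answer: -30947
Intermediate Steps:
-23203 - A(86) = -23203 - (2 + 86)² = -23203 - 1*88² = -23203 - 1*7744 = -23203 - 7744 = -30947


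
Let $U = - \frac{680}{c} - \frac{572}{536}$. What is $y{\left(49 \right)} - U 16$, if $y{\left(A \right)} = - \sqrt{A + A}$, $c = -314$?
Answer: $- \frac{184872}{10519} - 7 \sqrt{2} \approx -27.475$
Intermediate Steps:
$U = \frac{23109}{21038}$ ($U = - \frac{680}{-314} - \frac{572}{536} = \left(-680\right) \left(- \frac{1}{314}\right) - \frac{143}{134} = \frac{340}{157} - \frac{143}{134} = \frac{23109}{21038} \approx 1.0984$)
$y{\left(A \right)} = - \sqrt{2} \sqrt{A}$ ($y{\left(A \right)} = - \sqrt{2 A} = - \sqrt{2} \sqrt{A}$)
$y{\left(49 \right)} - U 16 = - \sqrt{2} \sqrt{49} - \frac{23109}{21038} \cdot 16 = \left(-1\right) \sqrt{2} \cdot 7 - \frac{184872}{10519} = - 7 \sqrt{2} - \frac{184872}{10519} = - \frac{184872}{10519} - 7 \sqrt{2}$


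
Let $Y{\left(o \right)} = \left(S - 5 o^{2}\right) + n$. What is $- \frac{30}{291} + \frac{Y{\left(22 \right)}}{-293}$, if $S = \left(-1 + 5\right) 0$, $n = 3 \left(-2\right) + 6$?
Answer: $\frac{231810}{28421} \approx 8.1563$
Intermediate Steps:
$n = 0$ ($n = -6 + 6 = 0$)
$S = 0$ ($S = 4 \cdot 0 = 0$)
$Y{\left(o \right)} = - 5 o^{2}$ ($Y{\left(o \right)} = \left(0 - 5 o^{2}\right) + 0 = - 5 o^{2} + 0 = - 5 o^{2}$)
$- \frac{30}{291} + \frac{Y{\left(22 \right)}}{-293} = - \frac{30}{291} + \frac{\left(-5\right) 22^{2}}{-293} = \left(-30\right) \frac{1}{291} + \left(-5\right) 484 \left(- \frac{1}{293}\right) = - \frac{10}{97} - - \frac{2420}{293} = - \frac{10}{97} + \frac{2420}{293} = \frac{231810}{28421}$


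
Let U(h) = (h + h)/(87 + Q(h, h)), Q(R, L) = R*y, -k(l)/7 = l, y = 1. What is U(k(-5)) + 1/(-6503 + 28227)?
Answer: 760401/1325164 ≈ 0.57382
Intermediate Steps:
k(l) = -7*l
Q(R, L) = R (Q(R, L) = R*1 = R)
U(h) = 2*h/(87 + h) (U(h) = (h + h)/(87 + h) = (2*h)/(87 + h) = 2*h/(87 + h))
U(k(-5)) + 1/(-6503 + 28227) = 2*(-7*(-5))/(87 - 7*(-5)) + 1/(-6503 + 28227) = 2*35/(87 + 35) + 1/21724 = 2*35/122 + 1/21724 = 2*35*(1/122) + 1/21724 = 35/61 + 1/21724 = 760401/1325164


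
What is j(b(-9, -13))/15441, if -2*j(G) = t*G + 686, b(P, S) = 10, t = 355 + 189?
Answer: -1021/5147 ≈ -0.19837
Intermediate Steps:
t = 544
j(G) = -343 - 272*G (j(G) = -(544*G + 686)/2 = -(686 + 544*G)/2 = -343 - 272*G)
j(b(-9, -13))/15441 = (-343 - 272*10)/15441 = (-343 - 2720)*(1/15441) = -3063*1/15441 = -1021/5147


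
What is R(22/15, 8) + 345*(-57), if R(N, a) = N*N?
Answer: -4424141/225 ≈ -19663.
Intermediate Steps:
R(N, a) = N²
R(22/15, 8) + 345*(-57) = (22/15)² + 345*(-57) = (22*(1/15))² - 19665 = (22/15)² - 19665 = 484/225 - 19665 = -4424141/225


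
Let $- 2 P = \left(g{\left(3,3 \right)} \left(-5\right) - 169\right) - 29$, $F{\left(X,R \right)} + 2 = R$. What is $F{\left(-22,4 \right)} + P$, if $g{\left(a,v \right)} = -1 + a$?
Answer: $106$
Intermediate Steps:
$F{\left(X,R \right)} = -2 + R$
$P = 104$ ($P = - \frac{\left(\left(-1 + 3\right) \left(-5\right) - 169\right) - 29}{2} = - \frac{\left(2 \left(-5\right) - 169\right) - 29}{2} = - \frac{\left(-10 - 169\right) - 29}{2} = - \frac{-179 - 29}{2} = \left(- \frac{1}{2}\right) \left(-208\right) = 104$)
$F{\left(-22,4 \right)} + P = \left(-2 + 4\right) + 104 = 2 + 104 = 106$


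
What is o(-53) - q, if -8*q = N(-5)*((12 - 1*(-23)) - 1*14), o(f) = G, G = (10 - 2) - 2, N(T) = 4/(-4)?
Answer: 27/8 ≈ 3.3750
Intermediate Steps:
N(T) = -1 (N(T) = 4*(-1/4) = -1)
G = 6 (G = 8 - 2 = 6)
o(f) = 6
q = 21/8 (q = -(-1)*((12 - 1*(-23)) - 1*14)/8 = -(-1)*((12 + 23) - 14)/8 = -(-1)*(35 - 14)/8 = -(-1)*21/8 = -1/8*(-21) = 21/8 ≈ 2.6250)
o(-53) - q = 6 - 1*21/8 = 6 - 21/8 = 27/8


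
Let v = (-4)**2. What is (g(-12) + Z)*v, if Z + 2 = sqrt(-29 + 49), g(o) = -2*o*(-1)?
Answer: -416 + 32*sqrt(5) ≈ -344.45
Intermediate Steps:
v = 16
g(o) = 2*o
Z = -2 + 2*sqrt(5) (Z = -2 + sqrt(-29 + 49) = -2 + sqrt(20) = -2 + 2*sqrt(5) ≈ 2.4721)
(g(-12) + Z)*v = (2*(-12) + (-2 + 2*sqrt(5)))*16 = (-24 + (-2 + 2*sqrt(5)))*16 = (-26 + 2*sqrt(5))*16 = -416 + 32*sqrt(5)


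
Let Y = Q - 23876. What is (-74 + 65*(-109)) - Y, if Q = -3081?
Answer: 19798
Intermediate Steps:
Y = -26957 (Y = -3081 - 23876 = -26957)
(-74 + 65*(-109)) - Y = (-74 + 65*(-109)) - 1*(-26957) = (-74 - 7085) + 26957 = -7159 + 26957 = 19798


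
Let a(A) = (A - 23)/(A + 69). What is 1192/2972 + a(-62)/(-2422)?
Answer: 5115447/12596822 ≈ 0.40609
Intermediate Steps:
a(A) = (-23 + A)/(69 + A)
1192/2972 + a(-62)/(-2422) = 1192/2972 + ((-23 - 62)/(69 - 62))/(-2422) = 1192*(1/2972) + (-85/7)*(-1/2422) = 298/743 + ((1/7)*(-85))*(-1/2422) = 298/743 - 85/7*(-1/2422) = 298/743 + 85/16954 = 5115447/12596822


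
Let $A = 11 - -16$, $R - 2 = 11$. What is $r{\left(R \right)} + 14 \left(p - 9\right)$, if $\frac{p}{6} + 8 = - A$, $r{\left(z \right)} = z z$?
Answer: $-2897$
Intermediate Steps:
$R = 13$ ($R = 2 + 11 = 13$)
$r{\left(z \right)} = z^{2}$
$A = 27$ ($A = 11 + 16 = 27$)
$p = -210$ ($p = -48 + 6 \left(\left(-1\right) 27\right) = -48 + 6 \left(-27\right) = -48 - 162 = -210$)
$r{\left(R \right)} + 14 \left(p - 9\right) = 13^{2} + 14 \left(-210 - 9\right) = 169 + 14 \left(-219\right) = 169 - 3066 = -2897$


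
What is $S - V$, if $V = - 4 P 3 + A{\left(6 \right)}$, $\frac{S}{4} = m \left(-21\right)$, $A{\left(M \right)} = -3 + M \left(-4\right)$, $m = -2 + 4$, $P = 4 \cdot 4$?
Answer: $51$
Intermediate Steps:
$P = 16$
$m = 2$
$A{\left(M \right)} = -3 - 4 M$
$S = -168$ ($S = 4 \cdot 2 \left(-21\right) = 4 \left(-42\right) = -168$)
$V = -219$ ($V = \left(-4\right) 16 \cdot 3 - 27 = \left(-64\right) 3 - 27 = -192 - 27 = -219$)
$S - V = -168 - -219 = -168 + 219 = 51$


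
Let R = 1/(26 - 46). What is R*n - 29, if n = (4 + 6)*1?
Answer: -59/2 ≈ -29.500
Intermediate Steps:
R = -1/20 (R = 1/(-20) = -1/20 ≈ -0.050000)
n = 10 (n = 10*1 = 10)
R*n - 29 = -1/20*10 - 29 = -1/2 - 29 = -59/2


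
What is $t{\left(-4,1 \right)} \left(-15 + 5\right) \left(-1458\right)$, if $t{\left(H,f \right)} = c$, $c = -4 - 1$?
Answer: $-72900$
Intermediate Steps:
$c = -5$
$t{\left(H,f \right)} = -5$
$t{\left(-4,1 \right)} \left(-15 + 5\right) \left(-1458\right) = - 5 \left(-15 + 5\right) \left(-1458\right) = \left(-5\right) \left(-10\right) \left(-1458\right) = 50 \left(-1458\right) = -72900$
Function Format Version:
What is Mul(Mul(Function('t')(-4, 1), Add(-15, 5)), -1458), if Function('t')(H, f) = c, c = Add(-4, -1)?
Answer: -72900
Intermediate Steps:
c = -5
Function('t')(H, f) = -5
Mul(Mul(Function('t')(-4, 1), Add(-15, 5)), -1458) = Mul(Mul(-5, Add(-15, 5)), -1458) = Mul(Mul(-5, -10), -1458) = Mul(50, -1458) = -72900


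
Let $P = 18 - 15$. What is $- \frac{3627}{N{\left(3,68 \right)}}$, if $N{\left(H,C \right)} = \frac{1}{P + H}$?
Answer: $-21762$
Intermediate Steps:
$P = 3$ ($P = 18 - 15 = 3$)
$N{\left(H,C \right)} = \frac{1}{3 + H}$
$- \frac{3627}{N{\left(3,68 \right)}} = - \frac{3627}{\frac{1}{3 + 3}} = - \frac{3627}{\frac{1}{6}} = - 3627 \frac{1}{\frac{1}{6}} = \left(-3627\right) 6 = -21762$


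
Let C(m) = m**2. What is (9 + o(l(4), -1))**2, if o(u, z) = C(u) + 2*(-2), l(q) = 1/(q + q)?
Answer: 103041/4096 ≈ 25.156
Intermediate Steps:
l(q) = 1/(2*q)
o(u, z) = -4 + u**2 (o(u, z) = u**2 + 2*(-2) = u**2 - 4 = -4 + u**2)
(9 + o(l(4), -1))**2 = (9 + (-4 + ((1/2)/4)**2))**2 = (9 + (-4 + ((1/2)*(1/4))**2))**2 = (9 + (-4 + (1/8)**2))**2 = (9 + (-4 + 1/64))**2 = (9 - 255/64)**2 = (321/64)**2 = 103041/4096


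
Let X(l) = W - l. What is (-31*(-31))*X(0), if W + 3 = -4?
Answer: -6727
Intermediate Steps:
W = -7 (W = -3 - 4 = -7)
X(l) = -7 - l
(-31*(-31))*X(0) = (-31*(-31))*(-7 - 1*0) = 961*(-7 + 0) = 961*(-7) = -6727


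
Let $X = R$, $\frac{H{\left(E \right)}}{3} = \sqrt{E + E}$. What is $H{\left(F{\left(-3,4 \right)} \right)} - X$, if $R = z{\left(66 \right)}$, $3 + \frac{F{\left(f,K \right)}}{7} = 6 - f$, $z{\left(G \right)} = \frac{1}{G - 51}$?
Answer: $- \frac{1}{15} + 6 \sqrt{21} \approx 27.429$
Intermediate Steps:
$z{\left(G \right)} = \frac{1}{-51 + G}$
$F{\left(f,K \right)} = 21 - 7 f$ ($F{\left(f,K \right)} = -21 + 7 \left(6 - f\right) = -21 - \left(-42 + 7 f\right) = 21 - 7 f$)
$H{\left(E \right)} = 3 \sqrt{2} \sqrt{E}$ ($H{\left(E \right)} = 3 \sqrt{E + E} = 3 \sqrt{2 E} = 3 \sqrt{2} \sqrt{E}$)
$R = \frac{1}{15}$ ($R = \frac{1}{-51 + 66} = \frac{1}{15} \approx 0.066667$)
$X = \frac{1}{15} \approx 0.066667$
$H{\left(F{\left(-3,4 \right)} \right)} - X = 3 \sqrt{2} \sqrt{21 - -21} - \frac{1}{15} = 3 \sqrt{2} \sqrt{21 + 21} - \frac{1}{15} = 3 \sqrt{2} \sqrt{42} - \frac{1}{15} = 6 \sqrt{21} - \frac{1}{15} = - \frac{1}{15} + 6 \sqrt{21}$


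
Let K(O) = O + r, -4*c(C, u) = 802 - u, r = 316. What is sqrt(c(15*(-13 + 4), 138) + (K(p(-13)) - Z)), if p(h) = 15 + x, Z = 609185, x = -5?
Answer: 5*I*sqrt(24361) ≈ 780.4*I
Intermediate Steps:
c(C, u) = -401/2 + u/4 (c(C, u) = -(802 - u)/4 = -401/2 + u/4)
p(h) = 10 (p(h) = 15 - 5 = 10)
K(O) = 316 + O (K(O) = O + 316 = 316 + O)
sqrt(c(15*(-13 + 4), 138) + (K(p(-13)) - Z)) = sqrt((-401/2 + (1/4)*138) + ((316 + 10) - 1*609185)) = sqrt((-401/2 + 69/2) + (326 - 609185)) = sqrt(-166 - 608859) = sqrt(-609025) = 5*I*sqrt(24361)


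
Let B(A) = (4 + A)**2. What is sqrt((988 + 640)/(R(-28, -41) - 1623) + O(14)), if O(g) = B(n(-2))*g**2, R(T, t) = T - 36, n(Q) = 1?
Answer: 4*sqrt(871406354)/1687 ≈ 69.993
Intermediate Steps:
R(T, t) = -36 + T
O(g) = 25*g**2 (O(g) = (4 + 1)**2*g**2 = 5**2*g**2 = 25*g**2)
sqrt((988 + 640)/(R(-28, -41) - 1623) + O(14)) = sqrt((988 + 640)/((-36 - 28) - 1623) + 25*14**2) = sqrt(1628/(-64 - 1623) + 25*196) = sqrt(1628/(-1687) + 4900) = sqrt(1628*(-1/1687) + 4900) = sqrt(-1628/1687 + 4900) = sqrt(8264672/1687) = 4*sqrt(871406354)/1687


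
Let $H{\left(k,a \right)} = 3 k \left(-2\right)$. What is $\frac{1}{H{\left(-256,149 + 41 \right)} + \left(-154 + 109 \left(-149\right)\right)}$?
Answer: $- \frac{1}{14859} \approx -6.7299 \cdot 10^{-5}$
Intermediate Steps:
$H{\left(k,a \right)} = - 6 k$
$\frac{1}{H{\left(-256,149 + 41 \right)} + \left(-154 + 109 \left(-149\right)\right)} = \frac{1}{\left(-6\right) \left(-256\right) + \left(-154 + 109 \left(-149\right)\right)} = \frac{1}{1536 - 16395} = \frac{1}{-14859} = - \frac{1}{14859}$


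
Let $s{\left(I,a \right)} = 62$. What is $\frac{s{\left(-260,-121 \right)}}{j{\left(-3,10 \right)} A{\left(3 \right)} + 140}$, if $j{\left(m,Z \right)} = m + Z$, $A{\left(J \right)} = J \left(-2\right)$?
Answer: $\frac{31}{49} \approx 0.63265$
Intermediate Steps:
$A{\left(J \right)} = - 2 J$
$j{\left(m,Z \right)} = Z + m$
$\frac{s{\left(-260,-121 \right)}}{j{\left(-3,10 \right)} A{\left(3 \right)} + 140} = \frac{62}{\left(10 - 3\right) \left(\left(-2\right) 3\right) + 140} = \frac{62}{7 \left(-6\right) + 140} = \frac{62}{-42 + 140} = \frac{62}{98} = 62 \cdot \frac{1}{98} = \frac{31}{49}$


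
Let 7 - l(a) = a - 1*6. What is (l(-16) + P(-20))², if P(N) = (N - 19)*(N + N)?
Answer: 2524921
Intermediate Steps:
l(a) = 13 - a (l(a) = 7 - (a - 1*6) = 7 - (a - 6) = 7 - (-6 + a) = 7 + (6 - a) = 13 - a)
P(N) = 2*N*(-19 + N) (P(N) = (-19 + N)*(2*N) = 2*N*(-19 + N))
(l(-16) + P(-20))² = ((13 - 1*(-16)) + 2*(-20)*(-19 - 20))² = ((13 + 16) + 2*(-20)*(-39))² = (29 + 1560)² = 1589² = 2524921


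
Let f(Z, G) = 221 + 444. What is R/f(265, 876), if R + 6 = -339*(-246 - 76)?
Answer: 109152/665 ≈ 164.14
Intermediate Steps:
f(Z, G) = 665
R = 109152 (R = -6 - 339*(-246 - 76) = -6 - 339*(-322) = -6 + 109158 = 109152)
R/f(265, 876) = 109152/665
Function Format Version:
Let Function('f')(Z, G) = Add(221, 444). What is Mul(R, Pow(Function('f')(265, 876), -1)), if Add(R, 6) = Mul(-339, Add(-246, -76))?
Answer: Rational(109152, 665) ≈ 164.14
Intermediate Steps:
Function('f')(Z, G) = 665
R = 109152 (R = Add(-6, Mul(-339, Add(-246, -76))) = Add(-6, Mul(-339, -322)) = Add(-6, 109158) = 109152)
Mul(R, Pow(Function('f')(265, 876), -1)) = Mul(109152, Pow(665, -1)) = Mul(109152, Rational(1, 665)) = Rational(109152, 665)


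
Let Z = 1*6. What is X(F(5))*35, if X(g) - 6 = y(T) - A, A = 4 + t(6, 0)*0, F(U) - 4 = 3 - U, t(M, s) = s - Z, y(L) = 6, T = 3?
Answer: 280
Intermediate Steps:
Z = 6
t(M, s) = -6 + s (t(M, s) = s - 1*6 = s - 6 = -6 + s)
F(U) = 7 - U (F(U) = 4 + (3 - U) = 7 - U)
A = 4 (A = 4 + (-6 + 0)*0 = 4 - 6*0 = 4 + 0 = 4)
X(g) = 8 (X(g) = 6 + (6 - 1*4) = 6 + (6 - 4) = 6 + 2 = 8)
X(F(5))*35 = 8*35 = 280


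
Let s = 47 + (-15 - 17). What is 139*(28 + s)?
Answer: 5977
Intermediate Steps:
s = 15 (s = 47 - 32 = 15)
139*(28 + s) = 139*(28 + 15) = 139*43 = 5977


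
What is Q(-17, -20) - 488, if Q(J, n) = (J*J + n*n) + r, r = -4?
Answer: 197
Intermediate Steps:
Q(J, n) = -4 + J² + n² (Q(J, n) = (J*J + n*n) - 4 = (J² + n²) - 4 = -4 + J² + n²)
Q(-17, -20) - 488 = (-4 + (-17)² + (-20)²) - 488 = (-4 + 289 + 400) - 488 = 685 - 488 = 197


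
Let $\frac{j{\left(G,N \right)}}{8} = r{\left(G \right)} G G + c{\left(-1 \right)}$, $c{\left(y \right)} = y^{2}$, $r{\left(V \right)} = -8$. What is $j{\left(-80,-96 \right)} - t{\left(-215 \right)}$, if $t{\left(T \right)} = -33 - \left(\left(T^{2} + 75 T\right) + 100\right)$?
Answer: $-379359$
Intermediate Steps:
$t{\left(T \right)} = -133 - T^{2} - 75 T$ ($t{\left(T \right)} = -33 - \left(100 + T^{2} + 75 T\right) = -133 - T^{2} - 75 T$)
$j{\left(G,N \right)} = 8 - 64 G^{2}$ ($j{\left(G,N \right)} = 8 \left(- 8 G G + \left(-1\right)^{2}\right) = 8 \left(- 8 G^{2} + 1\right) = 8 \left(1 - 8 G^{2}\right) = 8 - 64 G^{2}$)
$j{\left(-80,-96 \right)} - t{\left(-215 \right)} = \left(8 - 64 \left(-80\right)^{2}\right) - \left(-133 - \left(-215\right)^{2} - -16125\right) = \left(8 - 409600\right) - \left(-133 - 46225 + 16125\right) = -409592 - -30233 = -409592 + 30233 = -379359$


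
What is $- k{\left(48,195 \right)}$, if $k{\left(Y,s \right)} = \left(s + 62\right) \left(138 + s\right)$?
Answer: $-85581$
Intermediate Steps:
$k{\left(Y,s \right)} = \left(62 + s\right) \left(138 + s\right)$
$- k{\left(48,195 \right)} = - (8556 + 195^{2} + 200 \cdot 195) = - (8556 + 38025 + 39000) = \left(-1\right) 85581 = -85581$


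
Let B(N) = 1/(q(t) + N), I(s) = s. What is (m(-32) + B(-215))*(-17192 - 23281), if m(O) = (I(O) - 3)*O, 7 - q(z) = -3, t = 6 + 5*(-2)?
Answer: -9292560327/205 ≈ -4.5330e+7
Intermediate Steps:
t = -4 (t = 6 - 10 = -4)
q(z) = 10 (q(z) = 7 - 1*(-3) = 7 + 3 = 10)
B(N) = 1/(10 + N)
m(O) = O*(-3 + O) (m(O) = (O - 3)*O = (-3 + O)*O = O*(-3 + O))
(m(-32) + B(-215))*(-17192 - 23281) = (-32*(-3 - 32) + 1/(10 - 215))*(-17192 - 23281) = (-32*(-35) + 1/(-205))*(-40473) = (1120 - 1/205)*(-40473) = (229599/205)*(-40473) = -9292560327/205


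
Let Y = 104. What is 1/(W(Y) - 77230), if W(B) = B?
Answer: -1/77126 ≈ -1.2966e-5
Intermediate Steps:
1/(W(Y) - 77230) = 1/(104 - 77230) = 1/(-77126) = -1/77126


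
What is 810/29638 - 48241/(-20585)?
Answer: 723220304/305049115 ≈ 2.3708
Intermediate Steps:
810/29638 - 48241/(-20585) = 810*(1/29638) - 48241*(-1/20585) = 405/14819 + 48241/20585 = 723220304/305049115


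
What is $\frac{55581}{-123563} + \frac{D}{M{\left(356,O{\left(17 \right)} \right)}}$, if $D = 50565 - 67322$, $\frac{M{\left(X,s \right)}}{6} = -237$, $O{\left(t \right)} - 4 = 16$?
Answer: $\frac{1991509009}{175706586} \approx 11.334$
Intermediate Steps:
$O{\left(t \right)} = 20$ ($O{\left(t \right)} = 4 + 16 = 20$)
$M{\left(X,s \right)} = -1422$ ($M{\left(X,s \right)} = 6 \left(-237\right) = -1422$)
$D = -16757$ ($D = 50565 - 67322 = -16757$)
$\frac{55581}{-123563} + \frac{D}{M{\left(356,O{\left(17 \right)} \right)}} = \frac{55581}{-123563} - \frac{16757}{-1422} = 55581 \left(- \frac{1}{123563}\right) - - \frac{16757}{1422} = - \frac{55581}{123563} + \frac{16757}{1422} = \frac{1991509009}{175706586}$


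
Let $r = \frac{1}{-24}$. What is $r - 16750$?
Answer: $- \frac{402001}{24} \approx -16750.0$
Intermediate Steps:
$r = - \frac{1}{24} \approx -0.041667$
$r - 16750 = - \frac{1}{24} - 16750 = - \frac{402001}{24}$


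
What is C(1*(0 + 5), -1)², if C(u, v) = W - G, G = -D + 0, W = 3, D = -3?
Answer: 0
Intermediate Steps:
G = 3 (G = -1*(-3) + 0 = 3 + 0 = 3)
C(u, v) = 0 (C(u, v) = 3 - 1*3 = 3 - 3 = 0)
C(1*(0 + 5), -1)² = 0² = 0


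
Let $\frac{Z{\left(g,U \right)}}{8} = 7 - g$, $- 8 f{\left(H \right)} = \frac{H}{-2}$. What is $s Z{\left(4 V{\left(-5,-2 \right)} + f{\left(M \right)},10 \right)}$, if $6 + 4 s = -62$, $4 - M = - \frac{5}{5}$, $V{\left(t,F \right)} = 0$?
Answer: $- \frac{1819}{2} \approx -909.5$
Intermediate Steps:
$M = 5$ ($M = 4 - - \frac{5}{5} = 4 - \left(-5\right) \frac{1}{5} = 4 - -1 = 4 + 1 = 5$)
$s = -17$ ($s = - \frac{3}{2} + \frac{1}{4} \left(-62\right) = - \frac{3}{2} - \frac{31}{2} = -17$)
$f{\left(H \right)} = \frac{H}{16}$ ($f{\left(H \right)} = - \frac{H \frac{1}{-2}}{8} = - \frac{H \left(- \frac{1}{2}\right)}{8} = - \frac{\left(- \frac{1}{2}\right) H}{8} = \frac{H}{16}$)
$Z{\left(g,U \right)} = 56 - 8 g$ ($Z{\left(g,U \right)} = 8 \left(7 - g\right) = 56 - 8 g$)
$s Z{\left(4 V{\left(-5,-2 \right)} + f{\left(M \right)},10 \right)} = - 17 \left(56 - 8 \left(4 \cdot 0 + \frac{1}{16} \cdot 5\right)\right) = - 17 \left(56 - 8 \left(0 + \frac{5}{16}\right)\right) = - 17 \left(56 - \frac{5}{2}\right) = \left(-17\right) \frac{107}{2} = - \frac{1819}{2}$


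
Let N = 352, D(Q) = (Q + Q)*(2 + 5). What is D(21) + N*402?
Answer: 141798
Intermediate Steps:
D(Q) = 14*Q (D(Q) = (2*Q)*7 = 14*Q)
D(21) + N*402 = 14*21 + 352*402 = 294 + 141504 = 141798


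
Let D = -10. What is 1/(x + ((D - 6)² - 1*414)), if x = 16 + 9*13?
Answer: -1/25 ≈ -0.040000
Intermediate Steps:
x = 133 (x = 16 + 117 = 133)
1/(x + ((D - 6)² - 1*414)) = 1/(133 + ((-10 - 6)² - 1*414)) = 1/(133 + ((-16)² - 414)) = 1/(133 + (256 - 414)) = 1/(133 - 158) = 1/(-25) = -1/25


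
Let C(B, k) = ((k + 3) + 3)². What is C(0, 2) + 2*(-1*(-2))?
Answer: 68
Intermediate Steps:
C(B, k) = (6 + k)² (C(B, k) = ((3 + k) + 3)² = (6 + k)²)
C(0, 2) + 2*(-1*(-2)) = (6 + 2)² + 2*(-1*(-2)) = 8² + 2*2 = 64 + 4 = 68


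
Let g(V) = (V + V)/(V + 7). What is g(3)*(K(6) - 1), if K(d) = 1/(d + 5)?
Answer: -6/11 ≈ -0.54545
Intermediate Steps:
K(d) = 1/(5 + d)
g(V) = 2*V/(7 + V) (g(V) = (2*V)/(7 + V) = 2*V/(7 + V))
g(3)*(K(6) - 1) = (2*3/(7 + 3))*(1/(5 + 6) - 1) = (2*3/10)*(1/11 - 1) = (2*3*(⅒))*(1/11 - 1) = (⅗)*(-10/11) = -6/11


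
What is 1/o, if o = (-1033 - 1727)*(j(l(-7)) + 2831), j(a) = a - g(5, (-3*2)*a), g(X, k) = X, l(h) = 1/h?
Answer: -7/54595560 ≈ -1.2822e-7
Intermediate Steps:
j(a) = -5 + a (j(a) = a - 1*5 = a - 5 = -5 + a)
o = -54595560/7 (o = (-1033 - 1727)*((-5 + 1/(-7)) + 2831) = -2760*((-5 - ⅐) + 2831) = -2760*(-36/7 + 2831) = -2760*19781/7 = -54595560/7 ≈ -7.7994e+6)
1/o = 1/(-54595560/7) = -7/54595560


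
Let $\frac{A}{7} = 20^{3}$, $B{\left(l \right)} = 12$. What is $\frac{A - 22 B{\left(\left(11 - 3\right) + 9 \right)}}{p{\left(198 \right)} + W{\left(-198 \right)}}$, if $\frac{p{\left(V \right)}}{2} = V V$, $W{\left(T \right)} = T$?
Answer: $\frac{27868}{39105} \approx 0.71265$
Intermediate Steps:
$A = 56000$ ($A = 7 \cdot 20^{3} = 7 \cdot 8000 = 56000$)
$p{\left(V \right)} = 2 V^{2}$ ($p{\left(V \right)} = 2 V V = 2 V^{2}$)
$\frac{A - 22 B{\left(\left(11 - 3\right) + 9 \right)}}{p{\left(198 \right)} + W{\left(-198 \right)}} = \frac{56000 - 264}{2 \cdot 198^{2} - 198} = \frac{56000 - 264}{2 \cdot 39204 - 198} = \frac{55736}{78408 - 198} = \frac{55736}{78210} = 55736 \cdot \frac{1}{78210} = \frac{27868}{39105}$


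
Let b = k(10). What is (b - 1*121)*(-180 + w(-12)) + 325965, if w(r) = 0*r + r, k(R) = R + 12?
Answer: 344973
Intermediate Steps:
k(R) = 12 + R
w(r) = r (w(r) = 0 + r = r)
b = 22 (b = 12 + 10 = 22)
(b - 1*121)*(-180 + w(-12)) + 325965 = (22 - 1*121)*(-180 - 12) + 325965 = (22 - 121)*(-192) + 325965 = -99*(-192) + 325965 = 19008 + 325965 = 344973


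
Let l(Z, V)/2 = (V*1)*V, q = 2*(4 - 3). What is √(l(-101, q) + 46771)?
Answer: √46779 ≈ 216.28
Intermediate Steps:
q = 2 (q = 2*1 = 2)
l(Z, V) = 2*V² (l(Z, V) = 2*((V*1)*V) = 2*(V*V) = 2*V²)
√(l(-101, q) + 46771) = √(2*2² + 46771) = √(2*4 + 46771) = √(8 + 46771) = √46779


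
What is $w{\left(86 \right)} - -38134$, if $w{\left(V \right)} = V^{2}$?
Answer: $45530$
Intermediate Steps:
$w{\left(86 \right)} - -38134 = 86^{2} - -38134 = 7396 + 38134 = 45530$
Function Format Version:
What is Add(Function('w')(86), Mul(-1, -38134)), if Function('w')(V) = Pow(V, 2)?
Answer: 45530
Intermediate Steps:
Add(Function('w')(86), Mul(-1, -38134)) = Add(Pow(86, 2), Mul(-1, -38134)) = Add(7396, 38134) = 45530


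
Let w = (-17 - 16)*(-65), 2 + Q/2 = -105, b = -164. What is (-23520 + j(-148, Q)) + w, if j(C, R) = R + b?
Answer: -21753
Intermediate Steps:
Q = -214 (Q = -4 + 2*(-105) = -4 - 210 = -214)
w = 2145 (w = -33*(-65) = 2145)
j(C, R) = -164 + R (j(C, R) = R - 164 = -164 + R)
(-23520 + j(-148, Q)) + w = (-23520 + (-164 - 214)) + 2145 = (-23520 - 378) + 2145 = -23898 + 2145 = -21753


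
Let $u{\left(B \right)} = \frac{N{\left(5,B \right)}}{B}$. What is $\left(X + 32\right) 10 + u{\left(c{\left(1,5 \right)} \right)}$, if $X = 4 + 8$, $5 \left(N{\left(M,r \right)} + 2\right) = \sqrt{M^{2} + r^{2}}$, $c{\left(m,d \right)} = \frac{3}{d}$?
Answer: $\frac{1310}{3} + \frac{\sqrt{634}}{15} \approx 438.35$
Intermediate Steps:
$N{\left(M,r \right)} = -2 + \frac{\sqrt{M^{2} + r^{2}}}{5}$
$u{\left(B \right)} = \frac{-2 + \frac{\sqrt{25 + B^{2}}}{5}}{B}$ ($u{\left(B \right)} = \frac{-2 + \frac{\sqrt{5^{2} + B^{2}}}{5}}{B} = \frac{-2 + \frac{\sqrt{25 + B^{2}}}{5}}{B}$)
$X = 12$
$\left(X + 32\right) 10 + u{\left(c{\left(1,5 \right)} \right)} = \left(12 + 32\right) 10 + \frac{-10 + \sqrt{25 + \left(\frac{3}{5}\right)^{2}}}{5 \cdot \frac{3}{5}} = 44 \cdot 10 + \frac{-10 + \sqrt{25 + \left(3 \cdot \frac{1}{5}\right)^{2}}}{5 \cdot 3 \cdot \frac{1}{5}} = 440 + \frac{-10 + \sqrt{25 + \left(\frac{3}{5}\right)^{2}}}{5 \cdot \frac{3}{5}} = 440 + \frac{1}{5} \cdot \frac{5}{3} \left(-10 + \sqrt{25 + \frac{9}{25}}\right) = 440 + \frac{1}{5} \cdot \frac{5}{3} \left(-10 + \sqrt{\frac{634}{25}}\right) = 440 + \frac{1}{5} \cdot \frac{5}{3} \left(-10 + \frac{\sqrt{634}}{5}\right) = 440 - \left(\frac{10}{3} - \frac{\sqrt{634}}{15}\right) = \frac{1310}{3} + \frac{\sqrt{634}}{15}$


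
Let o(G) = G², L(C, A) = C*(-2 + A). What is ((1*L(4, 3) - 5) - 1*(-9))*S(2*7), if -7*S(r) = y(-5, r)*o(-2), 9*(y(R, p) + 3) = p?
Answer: 416/63 ≈ 6.6032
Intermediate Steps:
y(R, p) = -3 + p/9
S(r) = 12/7 - 4*r/63 (S(r) = -(-3 + r/9)*(-2)²/7 = -(-3 + r/9)*4/7 = -(-12 + 4*r/9)/7 = 12/7 - 4*r/63)
((1*L(4, 3) - 5) - 1*(-9))*S(2*7) = ((1*(4*(-2 + 3)) - 5) - 1*(-9))*(12/7 - 8*7/63) = ((1*(4*1) - 5) + 9)*(12/7 - 4/63*14) = ((1*4 - 5) + 9)*(12/7 - 8/9) = ((4 - 5) + 9)*(52/63) = (-1 + 9)*(52/63) = 8*(52/63) = 416/63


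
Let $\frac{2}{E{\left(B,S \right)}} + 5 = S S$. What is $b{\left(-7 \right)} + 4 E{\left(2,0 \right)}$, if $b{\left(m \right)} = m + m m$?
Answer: $\frac{202}{5} \approx 40.4$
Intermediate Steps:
$E{\left(B,S \right)} = \frac{2}{-5 + S^{2}}$ ($E{\left(B,S \right)} = \frac{2}{-5 + S S} = \frac{2}{-5 + S^{2}}$)
$b{\left(m \right)} = m + m^{2}$
$b{\left(-7 \right)} + 4 E{\left(2,0 \right)} = - 7 \left(1 - 7\right) + 4 \frac{2}{-5 + 0^{2}} = \left(-7\right) \left(-6\right) + 4 \frac{2}{-5 + 0} = 42 + 4 \frac{2}{-5} = 42 + 4 \cdot 2 \left(- \frac{1}{5}\right) = 42 + 4 \left(- \frac{2}{5}\right) = 42 - \frac{8}{5} = \frac{202}{5}$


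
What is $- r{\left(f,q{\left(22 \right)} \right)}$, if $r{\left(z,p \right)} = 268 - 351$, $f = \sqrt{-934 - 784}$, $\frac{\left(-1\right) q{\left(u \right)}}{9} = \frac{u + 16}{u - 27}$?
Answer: $83$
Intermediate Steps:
$q{\left(u \right)} = - \frac{9 \left(16 + u\right)}{-27 + u}$ ($q{\left(u \right)} = - 9 \frac{u + 16}{u - 27} = - 9 \frac{16 + u}{-27 + u} = - \frac{9 \left(16 + u\right)}{-27 + u}$)
$f = i \sqrt{1718}$ ($f = \sqrt{-1718} = i \sqrt{1718} \approx 41.449 i$)
$r{\left(z,p \right)} = -83$ ($r{\left(z,p \right)} = 268 - 351 = -83$)
$- r{\left(f,q{\left(22 \right)} \right)} = \left(-1\right) \left(-83\right) = 83$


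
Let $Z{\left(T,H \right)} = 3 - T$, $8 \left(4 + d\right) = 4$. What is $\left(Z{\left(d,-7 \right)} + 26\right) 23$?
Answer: $\frac{1495}{2} \approx 747.5$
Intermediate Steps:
$d = - \frac{7}{2}$ ($d = -4 + \frac{1}{8} \cdot 4 = -4 + \frac{1}{2} = - \frac{7}{2} \approx -3.5$)
$\left(Z{\left(d,-7 \right)} + 26\right) 23 = \left(\left(3 - - \frac{7}{2}\right) + 26\right) 23 = \left(\left(3 + \frac{7}{2}\right) + 26\right) 23 = \left(\frac{13}{2} + 26\right) 23 = \frac{65}{2} \cdot 23 = \frac{1495}{2}$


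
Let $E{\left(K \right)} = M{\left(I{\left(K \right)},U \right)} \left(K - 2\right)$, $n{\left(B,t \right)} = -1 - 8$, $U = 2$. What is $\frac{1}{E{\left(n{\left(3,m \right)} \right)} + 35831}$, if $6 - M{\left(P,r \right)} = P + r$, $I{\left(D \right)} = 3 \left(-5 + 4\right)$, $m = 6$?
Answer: $\frac{1}{35754} \approx 2.7969 \cdot 10^{-5}$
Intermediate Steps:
$I{\left(D \right)} = -3$ ($I{\left(D \right)} = 3 \left(-1\right) = -3$)
$M{\left(P,r \right)} = 6 - P - r$ ($M{\left(P,r \right)} = 6 - \left(P + r\right) = 6 - P - r$)
$n{\left(B,t \right)} = -9$
$E{\left(K \right)} = -14 + 7 K$ ($E{\left(K \right)} = \left(6 - -3 - 2\right) \left(K - 2\right) = \left(6 + 3 - 2\right) \left(-2 + K\right) = 7 \left(-2 + K\right) = -14 + 7 K$)
$\frac{1}{E{\left(n{\left(3,m \right)} \right)} + 35831} = \frac{1}{\left(-14 + 7 \left(-9\right)\right) + 35831} = \frac{1}{\left(-14 - 63\right) + 35831} = \frac{1}{-77 + 35831} = \frac{1}{35754}$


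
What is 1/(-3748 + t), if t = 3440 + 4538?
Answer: 1/4230 ≈ 0.00023641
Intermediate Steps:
t = 7978
1/(-3748 + t) = 1/(-3748 + 7978) = 1/4230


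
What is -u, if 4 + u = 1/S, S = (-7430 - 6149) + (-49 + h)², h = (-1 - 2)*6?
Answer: 36361/9090 ≈ 4.0001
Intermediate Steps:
h = -18 (h = -3*6 = -18)
S = -9090 (S = (-7430 - 6149) + (-49 - 18)² = -13579 + (-67)² = -13579 + 4489 = -9090)
u = -36361/9090 (u = -4 + 1/(-9090) = -4 - 1/9090 = -36361/9090 ≈ -4.0001)
-u = -1*(-36361/9090) = 36361/9090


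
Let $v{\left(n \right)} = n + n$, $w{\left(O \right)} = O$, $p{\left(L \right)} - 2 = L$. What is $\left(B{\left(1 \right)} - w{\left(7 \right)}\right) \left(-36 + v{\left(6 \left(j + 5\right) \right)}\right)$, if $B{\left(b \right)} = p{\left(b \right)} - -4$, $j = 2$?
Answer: $0$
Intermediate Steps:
$p{\left(L \right)} = 2 + L$
$v{\left(n \right)} = 2 n$
$B{\left(b \right)} = 6 + b$ ($B{\left(b \right)} = \left(2 + b\right) - -4 = \left(2 + b\right) + 4 = 6 + b$)
$\left(B{\left(1 \right)} - w{\left(7 \right)}\right) \left(-36 + v{\left(6 \left(j + 5\right) \right)}\right) = \left(\left(6 + 1\right) - 7\right) \left(-36 + 2 \cdot 6 \left(2 + 5\right)\right) = \left(7 - 7\right) \left(-36 + 2 \cdot 6 \cdot 7\right) = 0 \left(-36 + 2 \cdot 42\right) = 0 \left(-36 + 84\right) = 0 \cdot 48 = 0$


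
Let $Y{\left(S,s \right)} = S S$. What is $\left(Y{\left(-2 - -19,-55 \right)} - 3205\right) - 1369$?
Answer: $-4285$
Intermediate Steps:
$Y{\left(S,s \right)} = S^{2}$
$\left(Y{\left(-2 - -19,-55 \right)} - 3205\right) - 1369 = \left(\left(-2 - -19\right)^{2} - 3205\right) - 1369 = \left(\left(-2 + 19\right)^{2} - 3205\right) - 1369 = \left(17^{2} - 3205\right) - 1369 = \left(289 - 3205\right) - 1369 = -2916 - 1369 = -4285$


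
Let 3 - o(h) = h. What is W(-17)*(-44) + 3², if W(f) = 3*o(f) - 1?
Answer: -2587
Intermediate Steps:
o(h) = 3 - h
W(f) = 8 - 3*f (W(f) = 3*(3 - f) - 1 = (9 - 3*f) - 1 = 8 - 3*f)
W(-17)*(-44) + 3² = (8 - 3*(-17))*(-44) + 3² = (8 + 51)*(-44) + 9 = 59*(-44) + 9 = -2596 + 9 = -2587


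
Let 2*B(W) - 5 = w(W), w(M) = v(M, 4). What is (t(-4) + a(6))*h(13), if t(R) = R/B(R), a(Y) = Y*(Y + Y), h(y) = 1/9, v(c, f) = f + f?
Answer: 928/117 ≈ 7.9316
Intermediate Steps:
v(c, f) = 2*f
w(M) = 8 (w(M) = 2*4 = 8)
h(y) = ⅑
a(Y) = 2*Y² (a(Y) = Y*(2*Y) = 2*Y²)
B(W) = 13/2 (B(W) = 5/2 + (½)*8 = 5/2 + 4 = 13/2)
t(R) = 2*R/13 (t(R) = R/(13/2) = R*(2/13) = 2*R/13)
(t(-4) + a(6))*h(13) = ((2/13)*(-4) + 2*6²)*(⅑) = (-8/13 + 2*36)*(⅑) = (-8/13 + 72)*(⅑) = (928/13)*(⅑) = 928/117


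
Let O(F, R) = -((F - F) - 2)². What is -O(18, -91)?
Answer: 4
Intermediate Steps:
O(F, R) = -4 (O(F, R) = -(0 - 2)² = -1*(-2)² = -1*4 = -4)
-O(18, -91) = -1*(-4) = 4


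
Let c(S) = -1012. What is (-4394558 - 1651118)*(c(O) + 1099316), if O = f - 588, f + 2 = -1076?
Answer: -6639990133504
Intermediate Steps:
f = -1078 (f = -2 - 1076 = -1078)
O = -1666 (O = -1078 - 588 = -1666)
(-4394558 - 1651118)*(c(O) + 1099316) = (-4394558 - 1651118)*(-1012 + 1099316) = -6045676*1098304 = -6639990133504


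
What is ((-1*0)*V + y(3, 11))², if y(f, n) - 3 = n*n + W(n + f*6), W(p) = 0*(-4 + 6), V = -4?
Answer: 15376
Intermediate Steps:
W(p) = 0 (W(p) = 0*2 = 0)
y(f, n) = 3 + n² (y(f, n) = 3 + (n*n + 0) = 3 + (n² + 0) = 3 + n²)
((-1*0)*V + y(3, 11))² = (-1*0*(-4) + (3 + 11²))² = (0*(-4) + (3 + 121))² = (0 + 124)² = 124² = 15376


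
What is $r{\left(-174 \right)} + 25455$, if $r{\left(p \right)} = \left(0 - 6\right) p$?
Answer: $26499$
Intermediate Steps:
$r{\left(p \right)} = - 6 p$
$r{\left(-174 \right)} + 25455 = \left(-6\right) \left(-174\right) + 25455 = 1044 + 25455 = 26499$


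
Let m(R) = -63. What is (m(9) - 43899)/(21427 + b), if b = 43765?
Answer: -21981/32596 ≈ -0.67435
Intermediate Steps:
(m(9) - 43899)/(21427 + b) = (-63 - 43899)/(21427 + 43765) = -43962/65192 = -43962*1/65192 = -21981/32596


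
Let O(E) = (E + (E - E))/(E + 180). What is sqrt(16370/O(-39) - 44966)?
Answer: 2*I*sqrt(4400331)/13 ≈ 322.72*I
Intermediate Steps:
O(E) = E/(180 + E) (O(E) = (E + 0)/(180 + E) = E/(180 + E))
sqrt(16370/O(-39) - 44966) = sqrt(16370/((-39/(180 - 39))) - 44966) = sqrt(16370/((-39/141)) - 44966) = sqrt(16370/((-39*1/141)) - 44966) = sqrt(16370/(-13/47) - 44966) = sqrt(16370*(-47/13) - 44966) = sqrt(-769390/13 - 44966) = sqrt(-1353948/13) = 2*I*sqrt(4400331)/13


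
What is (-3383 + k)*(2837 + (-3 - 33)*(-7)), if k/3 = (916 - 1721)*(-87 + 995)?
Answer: -6784071067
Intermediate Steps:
k = -2192820 (k = 3*((916 - 1721)*(-87 + 995)) = 3*(-805*908) = 3*(-730940) = -2192820)
(-3383 + k)*(2837 + (-3 - 33)*(-7)) = (-3383 - 2192820)*(2837 + (-3 - 33)*(-7)) = -2196203*(2837 - 36*(-7)) = -2196203*(2837 + 252) = -2196203*3089 = -6784071067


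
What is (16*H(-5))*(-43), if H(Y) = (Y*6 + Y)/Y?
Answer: -4816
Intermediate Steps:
H(Y) = 7 (H(Y) = (6*Y + Y)/Y = (7*Y)/Y = 7)
(16*H(-5))*(-43) = (16*7)*(-43) = 112*(-43) = -4816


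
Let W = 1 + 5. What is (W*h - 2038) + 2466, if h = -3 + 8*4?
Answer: 602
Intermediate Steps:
h = 29 (h = -3 + 32 = 29)
W = 6
(W*h - 2038) + 2466 = (6*29 - 2038) + 2466 = (174 - 2038) + 2466 = -1864 + 2466 = 602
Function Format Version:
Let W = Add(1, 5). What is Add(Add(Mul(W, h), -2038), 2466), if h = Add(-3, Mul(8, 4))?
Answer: 602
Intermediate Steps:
h = 29 (h = Add(-3, 32) = 29)
W = 6
Add(Add(Mul(W, h), -2038), 2466) = Add(Add(Mul(6, 29), -2038), 2466) = Add(Add(174, -2038), 2466) = Add(-1864, 2466) = 602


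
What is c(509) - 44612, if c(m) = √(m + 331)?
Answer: -44612 + 2*√210 ≈ -44583.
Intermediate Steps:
c(m) = √(331 + m)
c(509) - 44612 = √(331 + 509) - 44612 = √840 - 44612 = 2*√210 - 44612 = -44612 + 2*√210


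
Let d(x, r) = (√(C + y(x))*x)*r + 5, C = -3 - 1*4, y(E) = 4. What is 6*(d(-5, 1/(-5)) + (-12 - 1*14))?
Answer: -126 + 6*I*√3 ≈ -126.0 + 10.392*I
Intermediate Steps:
C = -7 (C = -3 - 4 = -7)
d(x, r) = 5 + I*r*x*√3 (d(x, r) = (√(-7 + 4)*x)*r + 5 = (√(-3)*x)*r + 5 = ((I*√3)*x)*r + 5 = (I*x*√3)*r + 5 = I*r*x*√3 + 5 = 5 + I*r*x*√3)
6*(d(-5, 1/(-5)) + (-12 - 1*14)) = 6*((5 + I*(-5)*√3/(-5)) + (-12 - 1*14)) = 6*((5 + I*(-⅕)*(-5)*√3) + (-12 - 14)) = 6*((5 + I*√3) - 26) = 6*(-21 + I*√3) = -126 + 6*I*√3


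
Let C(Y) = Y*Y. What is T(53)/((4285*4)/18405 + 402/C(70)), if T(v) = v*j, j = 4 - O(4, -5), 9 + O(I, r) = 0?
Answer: 6213712050/9138481 ≈ 679.95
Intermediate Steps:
C(Y) = Y²
O(I, r) = -9 (O(I, r) = -9 + 0 = -9)
j = 13 (j = 4 - 1*(-9) = 4 + 9 = 13)
T(v) = 13*v (T(v) = v*13 = 13*v)
T(53)/((4285*4)/18405 + 402/C(70)) = (13*53)/((4285*4)/18405 + 402/(70²)) = 689/(17140*(1/18405) + 402/4900) = 689/(3428/3681 + 402*(1/4900)) = 689/(3428/3681 + 201/2450) = 689/(9138481/9018450) = 689*(9018450/9138481) = 6213712050/9138481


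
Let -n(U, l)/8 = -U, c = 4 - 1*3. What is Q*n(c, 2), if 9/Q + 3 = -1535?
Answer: -36/769 ≈ -0.046814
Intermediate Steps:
Q = -9/1538 (Q = 9/(-3 - 1535) = 9/(-1538) = 9*(-1/1538) = -9/1538 ≈ -0.0058518)
c = 1 (c = 4 - 3 = 1)
n(U, l) = 8*U (n(U, l) = -(-8)*U = 8*U)
Q*n(c, 2) = -36/769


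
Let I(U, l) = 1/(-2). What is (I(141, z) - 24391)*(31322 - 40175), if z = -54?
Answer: 431875899/2 ≈ 2.1594e+8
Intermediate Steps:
I(U, l) = -½
(I(141, z) - 24391)*(31322 - 40175) = (-½ - 24391)*(31322 - 40175) = -48783/2*(-8853) = 431875899/2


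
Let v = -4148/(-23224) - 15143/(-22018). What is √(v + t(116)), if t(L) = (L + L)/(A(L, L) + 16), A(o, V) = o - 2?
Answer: √11439916315657626485/2077343255 ≈ 1.6282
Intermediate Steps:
A(o, V) = -2 + o
v = 27688231/31959127 (v = -4148*(-1/23224) - 15143*(-1/22018) = 1037/5806 + 15143/22018 = 27688231/31959127 ≈ 0.86636)
t(L) = 2*L/(14 + L) (t(L) = (L + L)/((-2 + L) + 16) = (2*L)/(14 + L) = 2*L/(14 + L))
√(v + t(116)) = √(27688231/31959127 + 2*116/(14 + 116)) = √(27688231/31959127 + 2*116/130) = √(27688231/31959127 + 2*116*(1/130)) = √(27688231/31959127 + 116/65) = √(5506993747/2077343255) = √11439916315657626485/2077343255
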